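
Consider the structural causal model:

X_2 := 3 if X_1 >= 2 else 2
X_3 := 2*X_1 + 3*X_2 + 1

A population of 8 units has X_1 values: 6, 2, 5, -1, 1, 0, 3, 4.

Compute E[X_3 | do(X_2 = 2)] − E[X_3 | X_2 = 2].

The intervention sets X_2=2 in all 8 units regardless of X_1. Recomputing X_3 per unit gives 19, 11, 17, 5, 9, 7, 13, 15; average 12.
E[X_3|X_2=2] averages over only the 3 units with X_2=2 (X_1 = -1, 1, 0): X_3 = 5, 9, 7, mean 7.
Difference = 12 − 7 = 5.

5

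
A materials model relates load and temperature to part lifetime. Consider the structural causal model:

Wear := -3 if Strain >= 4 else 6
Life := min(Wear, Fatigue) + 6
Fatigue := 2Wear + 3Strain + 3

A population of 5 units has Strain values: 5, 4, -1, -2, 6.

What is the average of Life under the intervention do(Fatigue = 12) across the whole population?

do(Fatigue=12) breaks Fatigue's dependence on Strain. With Fatigue=12 fixed, Life across the units is 3, 3, 12, 12, 3, mean 6.6.

6.6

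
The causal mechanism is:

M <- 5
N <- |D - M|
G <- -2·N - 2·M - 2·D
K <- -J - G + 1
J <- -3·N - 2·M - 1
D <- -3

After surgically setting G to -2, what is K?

Under do(G=-2), the mechanism G <- -2·N - 2·M - 2·D is discarded; G is fixed at -2.
N = |D - M|  [with D=-3, M=5]  = 8
J = -3·N - 2·M - 1  [with N=8, M=5]  = -35
K = -J - G + 1  [with J=-35, G=-2]  = 38

38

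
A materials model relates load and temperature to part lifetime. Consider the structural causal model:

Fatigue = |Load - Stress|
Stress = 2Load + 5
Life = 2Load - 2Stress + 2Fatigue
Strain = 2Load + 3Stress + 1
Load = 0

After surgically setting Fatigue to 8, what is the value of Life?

6

Intervening sets Fatigue = 8 and removes its equation (Fatigue = |Load - Stress|).
Stress = 2Load + 5  [with Load=0]  = 5
Life = 2Load - 2Stress + 2Fatigue  [with Load=0, Stress=5, Fatigue=8]  = 6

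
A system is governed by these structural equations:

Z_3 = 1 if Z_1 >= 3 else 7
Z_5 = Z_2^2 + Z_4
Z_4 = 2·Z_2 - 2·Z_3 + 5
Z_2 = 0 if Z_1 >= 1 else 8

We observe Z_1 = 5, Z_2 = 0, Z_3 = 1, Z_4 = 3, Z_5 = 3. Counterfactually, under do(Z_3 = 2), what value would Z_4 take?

The intervention breaks the incoming arrows to Z_3: Z_3 = 1 if Z_1 >= 3 else 7 no longer applies, and Z_3 = 2.
Z_2 = 0 if Z_1 >= 1 else 8  [with Z_1=5]  = 0
Z_4 = 2·Z_2 - 2·Z_3 + 5  [with Z_2=0, Z_3=2]  = 1

1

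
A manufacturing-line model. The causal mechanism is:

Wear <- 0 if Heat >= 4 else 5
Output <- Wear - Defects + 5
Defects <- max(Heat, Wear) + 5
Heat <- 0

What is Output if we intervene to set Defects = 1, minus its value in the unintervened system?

9

The intervention breaks the incoming arrows to Defects: Defects <- max(Heat, Wear) + 5 no longer applies, and Defects = 1.
Wear = 0 if Heat >= 4 else 5  [with Heat=0]  = 5
Output = Wear - Defects + 5  [with Wear=5, Defects=1]  = 9
Without intervention: Wear = 0 if Heat >= 4 else 5  [with Heat=0]  = 5; Defects = max(Heat, Wear) + 5  [with Heat=0, Wear=5]  = 10; Output = Wear - Defects + 5  [with Wear=5, Defects=10]  = 0.
Change = 9 − 0 = 9.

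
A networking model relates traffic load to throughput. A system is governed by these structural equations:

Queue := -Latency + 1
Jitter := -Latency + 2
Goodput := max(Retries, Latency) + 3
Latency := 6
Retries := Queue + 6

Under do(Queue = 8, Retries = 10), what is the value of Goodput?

13

Under do(Queue = 8, Retries = 10), each intervened variable's structural equation is replaced by its fixed value.
Goodput = max(Retries, Latency) + 3  [with Retries=10, Latency=6]  = 13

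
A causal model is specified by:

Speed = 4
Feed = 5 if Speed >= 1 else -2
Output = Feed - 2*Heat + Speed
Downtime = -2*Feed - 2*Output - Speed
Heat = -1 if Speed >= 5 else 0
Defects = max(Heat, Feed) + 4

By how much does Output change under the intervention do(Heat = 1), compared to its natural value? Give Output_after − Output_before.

do(Heat=1) replaces the equation Heat = -1 if Speed >= 5 else 0 with the constant Heat = 1.
Feed = 5 if Speed >= 1 else -2  [with Speed=4]  = 5
Output = Feed - 2*Heat + Speed  [with Feed=5, Heat=1, Speed=4]  = 7
Without intervention: Feed = 5 if Speed >= 1 else -2  [with Speed=4]  = 5; Heat = -1 if Speed >= 5 else 0  [with Speed=4]  = 0; Output = Feed - 2*Heat + Speed  [with Feed=5, Heat=0, Speed=4]  = 9.
Change = 7 − 9 = -2.

-2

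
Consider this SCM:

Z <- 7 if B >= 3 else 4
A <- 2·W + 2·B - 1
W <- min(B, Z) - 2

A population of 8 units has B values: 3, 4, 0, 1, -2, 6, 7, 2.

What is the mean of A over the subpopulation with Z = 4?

Observing Z=4 restricts to units where Z's equation naturally yields 4: B ∈ {0, 1, -2, 2}. In that subpopulation A = -5, -1, -13, 3, mean -4.

-4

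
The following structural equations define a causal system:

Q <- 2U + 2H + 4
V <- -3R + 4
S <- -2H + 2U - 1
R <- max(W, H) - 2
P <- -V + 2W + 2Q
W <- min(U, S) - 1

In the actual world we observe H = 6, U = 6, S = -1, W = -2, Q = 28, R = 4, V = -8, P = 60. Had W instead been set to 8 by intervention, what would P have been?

do(W=8) replaces the equation W <- min(U, S) - 1 with the constant W = 8.
Q = 2U + 2H + 4  [with U=6, H=6]  = 28
R = max(W, H) - 2  [with W=8, H=6]  = 6
V = -3R + 4  [with R=6]  = -14
P = -V + 2W + 2Q  [with V=-14, W=8, Q=28]  = 86

86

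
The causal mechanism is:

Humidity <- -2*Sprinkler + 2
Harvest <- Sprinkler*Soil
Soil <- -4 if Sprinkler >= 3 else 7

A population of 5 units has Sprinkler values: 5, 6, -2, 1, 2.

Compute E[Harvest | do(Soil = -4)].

-9.6

do(Soil=-4) breaks Soil's dependence on Sprinkler. With Soil=-4 fixed, Harvest across the units is -20, -24, 8, -4, -8, mean -9.6.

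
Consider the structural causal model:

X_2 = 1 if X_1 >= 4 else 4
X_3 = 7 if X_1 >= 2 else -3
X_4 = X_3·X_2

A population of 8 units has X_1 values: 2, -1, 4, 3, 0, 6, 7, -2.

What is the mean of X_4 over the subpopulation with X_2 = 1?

Observing X_2=1 restricts to units where X_2's equation naturally yields 1: X_1 ∈ {4, 6, 7}. In that subpopulation X_4 = 7, 7, 7, mean 7.

7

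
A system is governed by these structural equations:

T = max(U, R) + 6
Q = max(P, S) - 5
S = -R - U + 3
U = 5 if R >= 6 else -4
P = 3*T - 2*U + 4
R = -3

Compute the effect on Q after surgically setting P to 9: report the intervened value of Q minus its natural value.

Under do(P=9), the mechanism P = 3*T - 2*U + 4 is discarded; P is fixed at 9.
U = 5 if R >= 6 else -4  [with R=-3]  = -4
S = -R - U + 3  [with R=-3, U=-4]  = 10
Q = max(P, S) - 5  [with P=9, S=10]  = 5
Without intervention: U = 5 if R >= 6 else -4  [with R=-3]  = -4; T = max(U, R) + 6  [with U=-4, R=-3]  = 3; P = 3*T - 2*U + 4  [with T=3, U=-4]  = 21; S = -R - U + 3  [with R=-3, U=-4]  = 10; Q = max(P, S) - 5  [with P=21, S=10]  = 16.
Change = 5 − 16 = -11.

-11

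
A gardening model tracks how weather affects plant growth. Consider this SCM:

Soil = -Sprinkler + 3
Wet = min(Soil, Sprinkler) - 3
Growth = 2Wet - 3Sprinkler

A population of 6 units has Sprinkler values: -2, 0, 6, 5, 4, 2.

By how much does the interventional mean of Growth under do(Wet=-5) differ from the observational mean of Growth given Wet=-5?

The intervention sets Wet=-5 in all 6 units regardless of Sprinkler. Recomputing Growth per unit gives -4, -10, -28, -25, -22, -16; average -17.5.
E[Growth|Wet=-5] averages over only the 2 units with Wet=-5 (Sprinkler = -2, 5): Growth = -4, -25, mean -14.5.
Difference = -17.5 − (-14.5) = -3.

-3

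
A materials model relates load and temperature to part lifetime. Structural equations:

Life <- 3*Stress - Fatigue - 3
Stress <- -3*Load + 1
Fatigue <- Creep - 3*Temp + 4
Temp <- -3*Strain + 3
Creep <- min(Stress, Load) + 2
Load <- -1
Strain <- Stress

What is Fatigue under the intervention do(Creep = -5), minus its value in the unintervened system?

The intervention breaks the incoming arrows to Creep: Creep <- min(Stress, Load) + 2 no longer applies, and Creep = -5.
Stress = -3*Load + 1  [with Load=-1]  = 4
Strain = Stress  [with Stress=4]  = 4
Temp = -3*Strain + 3  [with Strain=4]  = -9
Fatigue = Creep - 3*Temp + 4  [with Creep=-5, Temp=-9]  = 26
Without intervention: Stress = -3*Load + 1  [with Load=-1]  = 4; Strain = Stress  [with Stress=4]  = 4; Temp = -3*Strain + 3  [with Strain=4]  = -9; Creep = min(Stress, Load) + 2  [with Stress=4, Load=-1]  = 1; Fatigue = Creep - 3*Temp + 4  [with Creep=1, Temp=-9]  = 32.
Change = 26 − 32 = -6.

-6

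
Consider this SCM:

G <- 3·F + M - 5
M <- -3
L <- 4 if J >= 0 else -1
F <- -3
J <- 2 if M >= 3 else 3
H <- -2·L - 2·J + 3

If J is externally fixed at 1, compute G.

-17

The intervention breaks the incoming arrows to J: J <- 2 if M >= 3 else 3 no longer applies, and J = 1.
G is not downstream of the intervention, so its value is determined by the original equations.
G = 3·F + M - 5  [with F=-3, M=-3]  = -17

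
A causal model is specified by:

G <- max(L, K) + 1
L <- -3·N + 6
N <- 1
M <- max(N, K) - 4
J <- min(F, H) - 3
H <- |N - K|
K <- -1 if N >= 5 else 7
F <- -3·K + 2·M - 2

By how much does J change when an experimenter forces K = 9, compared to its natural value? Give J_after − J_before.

-2

The intervention breaks the incoming arrows to K: K <- -1 if N >= 5 else 7 no longer applies, and K = 9.
M = max(N, K) - 4  [with N=1, K=9]  = 5
F = -3·K + 2·M - 2  [with K=9, M=5]  = -19
H = |N - K|  [with N=1, K=9]  = 8
J = min(F, H) - 3  [with F=-19, H=8]  = -22
Without intervention: K = -1 if N >= 5 else 7  [with N=1]  = 7; M = max(N, K) - 4  [with N=1, K=7]  = 3; F = -3·K + 2·M - 2  [with K=7, M=3]  = -17; H = |N - K|  [with N=1, K=7]  = 6; J = min(F, H) - 3  [with F=-17, H=6]  = -20.
Change = -22 − (-20) = -2.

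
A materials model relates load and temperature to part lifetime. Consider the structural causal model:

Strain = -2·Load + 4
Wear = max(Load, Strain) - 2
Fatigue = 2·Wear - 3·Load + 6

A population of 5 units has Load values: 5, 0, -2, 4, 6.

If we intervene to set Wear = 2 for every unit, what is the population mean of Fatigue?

2.2

The intervention sets Wear=2 in all 5 units regardless of Load. Recomputing Fatigue per unit gives -5, 10, 16, -2, -8; average 2.2.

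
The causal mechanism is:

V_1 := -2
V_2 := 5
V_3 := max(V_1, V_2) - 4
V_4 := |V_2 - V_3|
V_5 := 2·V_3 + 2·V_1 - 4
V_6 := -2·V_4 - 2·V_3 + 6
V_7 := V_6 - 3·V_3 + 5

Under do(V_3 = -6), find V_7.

The intervention breaks the incoming arrows to V_3: V_3 := max(V_1, V_2) - 4 no longer applies, and V_3 = -6.
V_4 = |V_2 - V_3|  [with V_2=5, V_3=-6]  = 11
V_6 = -2·V_4 - 2·V_3 + 6  [with V_4=11, V_3=-6]  = -4
V_7 = V_6 - 3·V_3 + 5  [with V_6=-4, V_3=-6]  = 19

19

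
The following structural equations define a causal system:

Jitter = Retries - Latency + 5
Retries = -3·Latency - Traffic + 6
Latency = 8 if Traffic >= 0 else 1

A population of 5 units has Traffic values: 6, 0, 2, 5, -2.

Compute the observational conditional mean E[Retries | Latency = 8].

-21.25

E[Retries|Latency=8] averages over only the 4 units with Latency=8 (Traffic = 6, 0, 2, 5): Retries = -24, -18, -20, -23, mean -21.25.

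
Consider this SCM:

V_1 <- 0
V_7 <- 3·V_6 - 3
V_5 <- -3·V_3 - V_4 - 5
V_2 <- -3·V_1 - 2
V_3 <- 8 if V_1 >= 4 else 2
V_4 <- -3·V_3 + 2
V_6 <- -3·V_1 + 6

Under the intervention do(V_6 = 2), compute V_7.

Intervening sets V_6 = 2 and removes its equation (V_6 <- -3·V_1 + 6).
V_7 = 3·V_6 - 3  [with V_6=2]  = 3

3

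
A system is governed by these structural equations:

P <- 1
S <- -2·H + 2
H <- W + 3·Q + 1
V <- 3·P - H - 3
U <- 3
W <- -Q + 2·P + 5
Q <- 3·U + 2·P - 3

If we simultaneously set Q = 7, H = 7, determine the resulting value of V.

Setting Q = 7, H = 7 by intervention discards those variables' equations.
V = 3·P - H - 3  [with P=1, H=7]  = -7

-7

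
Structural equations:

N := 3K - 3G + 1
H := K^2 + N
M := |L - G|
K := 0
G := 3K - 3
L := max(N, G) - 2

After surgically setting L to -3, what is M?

Intervening sets L = -3 and removes its equation (L := max(N, G) - 2).
G = 3K - 3  [with K=0]  = -3
M = |L - G|  [with L=-3, G=-3]  = 0

0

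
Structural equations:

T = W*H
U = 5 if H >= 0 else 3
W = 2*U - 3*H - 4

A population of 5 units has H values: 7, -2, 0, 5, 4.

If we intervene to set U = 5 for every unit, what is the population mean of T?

do(U=5) breaks U's dependence on H. With U=5 fixed, T across the units is -105, -24, 0, -45, -24, mean -39.6.

-39.6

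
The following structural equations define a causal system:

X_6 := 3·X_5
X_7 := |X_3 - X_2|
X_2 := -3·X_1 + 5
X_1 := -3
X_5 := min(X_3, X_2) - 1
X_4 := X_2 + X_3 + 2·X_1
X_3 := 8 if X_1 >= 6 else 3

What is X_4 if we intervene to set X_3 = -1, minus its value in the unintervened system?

The intervention breaks the incoming arrows to X_3: X_3 := 8 if X_1 >= 6 else 3 no longer applies, and X_3 = -1.
X_2 = -3·X_1 + 5  [with X_1=-3]  = 14
X_4 = X_2 + X_3 + 2·X_1  [with X_2=14, X_3=-1, X_1=-3]  = 7
Without intervention: X_2 = -3·X_1 + 5  [with X_1=-3]  = 14; X_3 = 8 if X_1 >= 6 else 3  [with X_1=-3]  = 3; X_4 = X_2 + X_3 + 2·X_1  [with X_2=14, X_3=3, X_1=-3]  = 11.
Change = 7 − 11 = -4.

-4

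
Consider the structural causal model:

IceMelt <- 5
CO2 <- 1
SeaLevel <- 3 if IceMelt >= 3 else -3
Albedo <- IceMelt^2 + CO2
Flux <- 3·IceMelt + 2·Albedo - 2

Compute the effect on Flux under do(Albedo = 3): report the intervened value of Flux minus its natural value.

-46

do(Albedo=3) replaces the equation Albedo <- IceMelt^2 + CO2 with the constant Albedo = 3.
Flux = 3·IceMelt + 2·Albedo - 2  [with IceMelt=5, Albedo=3]  = 19
Without intervention: Albedo = IceMelt^2 + CO2  [with IceMelt=5, CO2=1]  = 26; Flux = 3·IceMelt + 2·Albedo - 2  [with IceMelt=5, Albedo=26]  = 65.
Change = 19 − 65 = -46.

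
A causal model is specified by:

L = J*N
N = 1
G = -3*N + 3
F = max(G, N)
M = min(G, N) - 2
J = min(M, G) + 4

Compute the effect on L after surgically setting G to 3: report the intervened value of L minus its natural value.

Under do(G=3), the mechanism G = -3*N + 3 is discarded; G is fixed at 3.
M = min(G, N) - 2  [with G=3, N=1]  = -1
J = min(M, G) + 4  [with M=-1, G=3]  = 3
L = J*N  [with J=3, N=1]  = 3
Without intervention: G = -3*N + 3  [with N=1]  = 0; M = min(G, N) - 2  [with G=0, N=1]  = -2; J = min(M, G) + 4  [with M=-2, G=0]  = 2; L = J*N  [with J=2, N=1]  = 2.
Change = 3 − 2 = 1.

1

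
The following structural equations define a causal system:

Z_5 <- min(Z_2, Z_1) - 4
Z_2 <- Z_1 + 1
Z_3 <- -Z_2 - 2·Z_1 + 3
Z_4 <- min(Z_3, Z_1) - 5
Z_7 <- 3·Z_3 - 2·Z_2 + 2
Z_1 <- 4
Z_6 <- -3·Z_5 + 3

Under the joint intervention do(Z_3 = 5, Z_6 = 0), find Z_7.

Under do(Z_3 = 5, Z_6 = 0), each intervened variable's structural equation is replaced by its fixed value.
Z_2 = Z_1 + 1  [with Z_1=4]  = 5
Z_7 = 3·Z_3 - 2·Z_2 + 2  [with Z_3=5, Z_2=5]  = 7

7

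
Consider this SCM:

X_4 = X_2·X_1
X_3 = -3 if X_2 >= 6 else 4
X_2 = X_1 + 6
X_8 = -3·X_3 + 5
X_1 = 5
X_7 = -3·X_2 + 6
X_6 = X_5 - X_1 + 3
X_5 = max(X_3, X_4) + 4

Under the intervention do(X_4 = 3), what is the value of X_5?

7

Intervening sets X_4 = 3 and removes its equation (X_4 = X_2·X_1).
X_2 = X_1 + 6  [with X_1=5]  = 11
X_3 = -3 if X_2 >= 6 else 4  [with X_2=11]  = -3
X_5 = max(X_3, X_4) + 4  [with X_3=-3, X_4=3]  = 7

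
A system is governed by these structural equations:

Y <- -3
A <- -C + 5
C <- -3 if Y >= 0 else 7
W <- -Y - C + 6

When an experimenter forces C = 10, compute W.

Under do(C=10), the mechanism C <- -3 if Y >= 0 else 7 is discarded; C is fixed at 10.
W = -Y - C + 6  [with Y=-3, C=10]  = -1

-1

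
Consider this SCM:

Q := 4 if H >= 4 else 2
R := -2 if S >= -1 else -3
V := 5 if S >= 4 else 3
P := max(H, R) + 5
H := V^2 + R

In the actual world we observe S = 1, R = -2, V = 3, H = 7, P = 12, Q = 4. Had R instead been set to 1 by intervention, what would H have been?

10

Under do(R=1), the mechanism R := -2 if S >= -1 else -3 is discarded; R is fixed at 1.
V = 5 if S >= 4 else 3  [with S=1]  = 3
H = V^2 + R  [with V=3, R=1]  = 10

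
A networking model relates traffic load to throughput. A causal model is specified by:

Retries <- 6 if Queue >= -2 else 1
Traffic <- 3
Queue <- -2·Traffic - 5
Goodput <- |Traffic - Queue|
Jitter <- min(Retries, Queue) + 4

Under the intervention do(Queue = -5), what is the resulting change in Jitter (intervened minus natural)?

6

Under do(Queue=-5), the mechanism Queue <- -2·Traffic - 5 is discarded; Queue is fixed at -5.
Retries = 6 if Queue >= -2 else 1  [with Queue=-5]  = 1
Jitter = min(Retries, Queue) + 4  [with Retries=1, Queue=-5]  = -1
Without intervention: Queue = -2·Traffic - 5  [with Traffic=3]  = -11; Retries = 6 if Queue >= -2 else 1  [with Queue=-11]  = 1; Jitter = min(Retries, Queue) + 4  [with Retries=1, Queue=-11]  = -7.
Change = -1 − (-7) = 6.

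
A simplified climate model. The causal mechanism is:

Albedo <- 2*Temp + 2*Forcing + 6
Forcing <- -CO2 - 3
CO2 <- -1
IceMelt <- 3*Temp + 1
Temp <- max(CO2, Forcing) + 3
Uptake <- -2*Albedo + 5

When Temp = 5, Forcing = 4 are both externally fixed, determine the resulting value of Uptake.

Setting Temp = 5, Forcing = 4 by intervention discards those variables' equations.
Albedo = 2*Temp + 2*Forcing + 6  [with Temp=5, Forcing=4]  = 24
Uptake = -2*Albedo + 5  [with Albedo=24]  = -43

-43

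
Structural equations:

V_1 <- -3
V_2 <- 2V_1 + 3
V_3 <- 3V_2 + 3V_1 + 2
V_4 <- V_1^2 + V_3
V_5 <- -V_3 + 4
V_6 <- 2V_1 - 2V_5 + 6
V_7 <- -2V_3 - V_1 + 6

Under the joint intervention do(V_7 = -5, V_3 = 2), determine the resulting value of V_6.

-4

Setting V_7 = -5, V_3 = 2 by intervention discards those variables' equations.
V_5 = -V_3 + 4  [with V_3=2]  = 2
V_6 = 2V_1 - 2V_5 + 6  [with V_1=-3, V_5=2]  = -4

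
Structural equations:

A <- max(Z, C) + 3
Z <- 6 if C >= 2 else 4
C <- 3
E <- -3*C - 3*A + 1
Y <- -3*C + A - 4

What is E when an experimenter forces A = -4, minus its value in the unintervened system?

39

The intervention breaks the incoming arrows to A: A <- max(Z, C) + 3 no longer applies, and A = -4.
E = -3*C - 3*A + 1  [with C=3, A=-4]  = 4
Without intervention: Z = 6 if C >= 2 else 4  [with C=3]  = 6; A = max(Z, C) + 3  [with Z=6, C=3]  = 9; E = -3*C - 3*A + 1  [with C=3, A=9]  = -35.
Change = 4 − (-35) = 39.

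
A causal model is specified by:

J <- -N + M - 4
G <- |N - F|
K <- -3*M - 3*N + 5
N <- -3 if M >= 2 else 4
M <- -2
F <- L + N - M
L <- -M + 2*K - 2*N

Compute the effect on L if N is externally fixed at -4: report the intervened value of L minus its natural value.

64

Under do(N=-4), the mechanism N <- -3 if M >= 2 else 4 is discarded; N is fixed at -4.
K = -3*M - 3*N + 5  [with M=-2, N=-4]  = 23
L = -M + 2*K - 2*N  [with M=-2, K=23, N=-4]  = 56
Without intervention: N = -3 if M >= 2 else 4  [with M=-2]  = 4; K = -3*M - 3*N + 5  [with M=-2, N=4]  = -1; L = -M + 2*K - 2*N  [with M=-2, K=-1, N=4]  = -8.
Change = 56 − (-8) = 64.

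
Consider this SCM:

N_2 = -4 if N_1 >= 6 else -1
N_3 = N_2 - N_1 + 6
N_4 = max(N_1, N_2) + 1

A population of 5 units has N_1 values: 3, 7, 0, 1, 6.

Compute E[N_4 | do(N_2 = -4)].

The intervention sets N_2=-4 in all 5 units regardless of N_1. Recomputing N_4 per unit gives 4, 8, 1, 2, 7; average 4.4.

4.4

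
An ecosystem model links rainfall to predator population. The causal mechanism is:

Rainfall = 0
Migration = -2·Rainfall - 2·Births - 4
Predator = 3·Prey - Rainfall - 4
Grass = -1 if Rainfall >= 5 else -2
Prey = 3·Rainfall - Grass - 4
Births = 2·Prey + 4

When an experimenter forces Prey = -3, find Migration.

0

The intervention breaks the incoming arrows to Prey: Prey = 3·Rainfall - Grass - 4 no longer applies, and Prey = -3.
Births = 2·Prey + 4  [with Prey=-3]  = -2
Migration = -2·Rainfall - 2·Births - 4  [with Rainfall=0, Births=-2]  = 0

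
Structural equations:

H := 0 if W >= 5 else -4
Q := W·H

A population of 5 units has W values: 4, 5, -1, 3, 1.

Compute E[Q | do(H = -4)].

Every unit gets H=-4 under the intervention. Q values become -16, -20, 4, -12, -4; E[Q|do(H=-4)] = -9.6.

-9.6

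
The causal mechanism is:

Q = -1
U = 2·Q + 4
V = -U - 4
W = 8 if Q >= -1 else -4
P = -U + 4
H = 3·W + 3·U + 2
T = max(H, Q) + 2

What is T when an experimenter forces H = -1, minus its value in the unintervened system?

Intervening sets H = -1 and removes its equation (H = 3·W + 3·U + 2).
T = max(H, Q) + 2  [with H=-1, Q=-1]  = 1
Without intervention: U = 2·Q + 4  [with Q=-1]  = 2; W = 8 if Q >= -1 else -4  [with Q=-1]  = 8; H = 3·W + 3·U + 2  [with W=8, U=2]  = 32; T = max(H, Q) + 2  [with H=32, Q=-1]  = 34.
Change = 1 − 34 = -33.

-33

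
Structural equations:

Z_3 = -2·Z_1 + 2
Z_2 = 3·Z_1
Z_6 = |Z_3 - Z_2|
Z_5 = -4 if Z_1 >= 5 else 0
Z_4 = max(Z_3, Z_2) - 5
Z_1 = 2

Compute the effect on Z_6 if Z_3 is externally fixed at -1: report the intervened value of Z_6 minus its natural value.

The intervention breaks the incoming arrows to Z_3: Z_3 = -2·Z_1 + 2 no longer applies, and Z_3 = -1.
Z_2 = 3·Z_1  [with Z_1=2]  = 6
Z_6 = |Z_3 - Z_2|  [with Z_3=-1, Z_2=6]  = 7
Without intervention: Z_2 = 3·Z_1  [with Z_1=2]  = 6; Z_3 = -2·Z_1 + 2  [with Z_1=2]  = -2; Z_6 = |Z_3 - Z_2|  [with Z_3=-2, Z_2=6]  = 8.
Change = 7 − 8 = -1.

-1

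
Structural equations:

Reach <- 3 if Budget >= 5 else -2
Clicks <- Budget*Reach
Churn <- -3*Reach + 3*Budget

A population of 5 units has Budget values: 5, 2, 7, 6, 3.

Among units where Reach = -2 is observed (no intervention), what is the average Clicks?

Conditioning on Reach=-2 selects the 2 unit(s) with Budget ∈ {2, 3}. Their Clicks values: -4, -6. Mean = -5.

-5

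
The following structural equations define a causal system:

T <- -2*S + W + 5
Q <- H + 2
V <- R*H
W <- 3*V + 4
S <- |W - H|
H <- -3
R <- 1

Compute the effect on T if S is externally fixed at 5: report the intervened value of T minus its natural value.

-6

The intervention breaks the incoming arrows to S: S <- |W - H| no longer applies, and S = 5.
V = R*H  [with R=1, H=-3]  = -3
W = 3*V + 4  [with V=-3]  = -5
T = -2*S + W + 5  [with S=5, W=-5]  = -10
Without intervention: V = R*H  [with R=1, H=-3]  = -3; W = 3*V + 4  [with V=-3]  = -5; S = |W - H|  [with W=-5, H=-3]  = 2; T = -2*S + W + 5  [with S=2, W=-5]  = -4.
Change = -10 − (-4) = -6.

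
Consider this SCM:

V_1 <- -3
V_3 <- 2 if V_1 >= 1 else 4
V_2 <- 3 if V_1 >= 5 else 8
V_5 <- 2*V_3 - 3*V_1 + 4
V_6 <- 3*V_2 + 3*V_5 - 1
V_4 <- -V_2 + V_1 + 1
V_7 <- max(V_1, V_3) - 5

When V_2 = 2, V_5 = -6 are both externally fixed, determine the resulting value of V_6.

-13

Setting V_2 = 2, V_5 = -6 by intervention discards those variables' equations.
V_6 = 3*V_2 + 3*V_5 - 1  [with V_2=2, V_5=-6]  = -13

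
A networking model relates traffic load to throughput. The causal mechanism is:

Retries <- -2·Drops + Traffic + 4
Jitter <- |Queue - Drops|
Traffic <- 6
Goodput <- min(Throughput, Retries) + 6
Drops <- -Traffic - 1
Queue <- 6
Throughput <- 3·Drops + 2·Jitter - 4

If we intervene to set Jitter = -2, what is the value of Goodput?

-23

Under do(Jitter=-2), the mechanism Jitter <- |Queue - Drops| is discarded; Jitter is fixed at -2.
Drops = -Traffic - 1  [with Traffic=6]  = -7
Retries = -2·Drops + Traffic + 4  [with Drops=-7, Traffic=6]  = 24
Throughput = 3·Drops + 2·Jitter - 4  [with Drops=-7, Jitter=-2]  = -29
Goodput = min(Throughput, Retries) + 6  [with Throughput=-29, Retries=24]  = -23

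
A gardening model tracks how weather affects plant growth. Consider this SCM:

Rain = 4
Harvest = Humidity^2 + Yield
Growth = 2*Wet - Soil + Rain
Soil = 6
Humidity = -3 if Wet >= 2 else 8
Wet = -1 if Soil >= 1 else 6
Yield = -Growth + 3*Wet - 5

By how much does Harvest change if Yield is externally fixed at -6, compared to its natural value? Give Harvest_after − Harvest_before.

Intervening sets Yield = -6 and removes its equation (Yield = -Growth + 3*Wet - 5).
Wet = -1 if Soil >= 1 else 6  [with Soil=6]  = -1
Humidity = -3 if Wet >= 2 else 8  [with Wet=-1]  = 8
Harvest = Humidity^2 + Yield  [with Humidity=8, Yield=-6]  = 58
Without intervention: Wet = -1 if Soil >= 1 else 6  [with Soil=6]  = -1; Growth = 2*Wet - Soil + Rain  [with Wet=-1, Soil=6, Rain=4]  = -4; Humidity = -3 if Wet >= 2 else 8  [with Wet=-1]  = 8; Yield = -Growth + 3*Wet - 5  [with Growth=-4, Wet=-1]  = -4; Harvest = Humidity^2 + Yield  [with Humidity=8, Yield=-4]  = 60.
Change = 58 − 60 = -2.

-2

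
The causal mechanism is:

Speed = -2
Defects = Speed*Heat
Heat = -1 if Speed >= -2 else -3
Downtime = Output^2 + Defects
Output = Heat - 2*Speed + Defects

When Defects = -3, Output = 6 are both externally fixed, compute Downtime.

Setting Defects = -3, Output = 6 by intervention discards those variables' equations.
Downtime = Output^2 + Defects  [with Output=6, Defects=-3]  = 33

33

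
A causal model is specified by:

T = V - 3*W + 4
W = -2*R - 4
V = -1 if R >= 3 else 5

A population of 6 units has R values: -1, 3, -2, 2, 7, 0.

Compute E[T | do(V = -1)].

24

do(V=-1) breaks V's dependence on R. With V=-1 fixed, T across the units is 9, 33, 3, 27, 57, 15, mean 24.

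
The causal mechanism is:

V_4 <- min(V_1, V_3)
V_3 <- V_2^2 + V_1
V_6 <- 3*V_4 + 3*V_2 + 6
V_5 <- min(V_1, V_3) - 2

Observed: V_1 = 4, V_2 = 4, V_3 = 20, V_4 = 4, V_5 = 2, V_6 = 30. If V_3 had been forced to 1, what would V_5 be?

-1

do(V_3=1) replaces the equation V_3 <- V_2^2 + V_1 with the constant V_3 = 1.
V_5 = min(V_1, V_3) - 2  [with V_1=4, V_3=1]  = -1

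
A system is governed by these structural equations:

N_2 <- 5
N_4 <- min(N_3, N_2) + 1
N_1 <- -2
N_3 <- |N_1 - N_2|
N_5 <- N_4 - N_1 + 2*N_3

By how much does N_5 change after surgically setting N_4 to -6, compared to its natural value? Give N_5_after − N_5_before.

-12

Intervening sets N_4 = -6 and removes its equation (N_4 <- min(N_3, N_2) + 1).
N_3 = |N_1 - N_2|  [with N_1=-2, N_2=5]  = 7
N_5 = N_4 - N_1 + 2*N_3  [with N_4=-6, N_1=-2, N_3=7]  = 10
Without intervention: N_3 = |N_1 - N_2|  [with N_1=-2, N_2=5]  = 7; N_4 = min(N_3, N_2) + 1  [with N_3=7, N_2=5]  = 6; N_5 = N_4 - N_1 + 2*N_3  [with N_4=6, N_1=-2, N_3=7]  = 22.
Change = 10 − 22 = -12.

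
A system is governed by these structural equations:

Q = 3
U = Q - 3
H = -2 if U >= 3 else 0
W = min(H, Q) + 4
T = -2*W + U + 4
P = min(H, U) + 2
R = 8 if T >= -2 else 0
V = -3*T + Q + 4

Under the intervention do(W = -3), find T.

Intervening sets W = -3 and removes its equation (W = min(H, Q) + 4).
U = Q - 3  [with Q=3]  = 0
T = -2*W + U + 4  [with W=-3, U=0]  = 10

10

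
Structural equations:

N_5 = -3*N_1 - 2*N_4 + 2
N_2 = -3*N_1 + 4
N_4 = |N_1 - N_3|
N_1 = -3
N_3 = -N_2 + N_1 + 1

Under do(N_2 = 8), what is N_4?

Under do(N_2=8), the mechanism N_2 = -3*N_1 + 4 is discarded; N_2 is fixed at 8.
N_3 = -N_2 + N_1 + 1  [with N_2=8, N_1=-3]  = -10
N_4 = |N_1 - N_3|  [with N_1=-3, N_3=-10]  = 7

7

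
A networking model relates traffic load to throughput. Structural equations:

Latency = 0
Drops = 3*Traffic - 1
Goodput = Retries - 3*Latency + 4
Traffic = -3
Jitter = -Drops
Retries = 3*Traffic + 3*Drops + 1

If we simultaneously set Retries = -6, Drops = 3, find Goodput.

-2

The joint intervention fixes Retries = -6, Drops = 3, removing each variable's own equation.
Goodput = Retries - 3*Latency + 4  [with Retries=-6, Latency=0]  = -2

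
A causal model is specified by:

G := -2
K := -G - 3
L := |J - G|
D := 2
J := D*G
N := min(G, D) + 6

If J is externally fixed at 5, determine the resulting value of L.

The intervention breaks the incoming arrows to J: J := D*G no longer applies, and J = 5.
L = |J - G|  [with J=5, G=-2]  = 7

7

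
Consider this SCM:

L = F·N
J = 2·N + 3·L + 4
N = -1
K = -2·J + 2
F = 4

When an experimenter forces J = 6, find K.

-10

Intervening sets J = 6 and removes its equation (J = 2·N + 3·L + 4).
K = -2·J + 2  [with J=6]  = -10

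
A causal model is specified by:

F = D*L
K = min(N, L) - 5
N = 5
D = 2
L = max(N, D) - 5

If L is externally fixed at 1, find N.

Under do(L=1), the mechanism L = max(N, D) - 5 is discarded; L is fixed at 1.
N is not downstream of the intervention, so its value is determined by the original equations.

5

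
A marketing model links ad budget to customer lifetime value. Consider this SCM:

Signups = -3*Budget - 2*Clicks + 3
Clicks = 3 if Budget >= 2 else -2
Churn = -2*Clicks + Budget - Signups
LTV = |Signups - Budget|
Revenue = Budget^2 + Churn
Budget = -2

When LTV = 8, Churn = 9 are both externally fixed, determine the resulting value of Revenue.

13

Setting LTV = 8, Churn = 9 by intervention discards those variables' equations.
Revenue = Budget^2 + Churn  [with Budget=-2, Churn=9]  = 13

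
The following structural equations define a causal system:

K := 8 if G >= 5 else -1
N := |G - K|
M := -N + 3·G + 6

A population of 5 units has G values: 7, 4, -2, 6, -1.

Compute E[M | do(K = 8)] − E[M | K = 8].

Every unit gets K=8 under the intervention. M values become 26, 14, -10, 22, -6; E[M|do(K=8)] = 9.2.
E[M|K=8] averages over only the 2 units with K=8 (G = 7, 6): M = 26, 22, mean 24.
Difference = 9.2 − 24 = -14.8.

-14.8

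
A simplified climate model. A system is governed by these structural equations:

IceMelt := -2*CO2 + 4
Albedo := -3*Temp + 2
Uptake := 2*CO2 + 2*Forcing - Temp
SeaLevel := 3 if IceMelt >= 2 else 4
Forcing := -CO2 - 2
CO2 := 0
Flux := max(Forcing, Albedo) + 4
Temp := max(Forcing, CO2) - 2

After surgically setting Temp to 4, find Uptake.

The intervention breaks the incoming arrows to Temp: Temp := max(Forcing, CO2) - 2 no longer applies, and Temp = 4.
Forcing = -CO2 - 2  [with CO2=0]  = -2
Uptake = 2*CO2 + 2*Forcing - Temp  [with CO2=0, Forcing=-2, Temp=4]  = -8

-8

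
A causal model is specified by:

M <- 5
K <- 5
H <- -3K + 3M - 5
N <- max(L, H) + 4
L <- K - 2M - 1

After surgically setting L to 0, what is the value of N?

4

Intervening sets L = 0 and removes its equation (L <- K - 2M - 1).
H = -3K + 3M - 5  [with K=5, M=5]  = -5
N = max(L, H) + 4  [with L=0, H=-5]  = 4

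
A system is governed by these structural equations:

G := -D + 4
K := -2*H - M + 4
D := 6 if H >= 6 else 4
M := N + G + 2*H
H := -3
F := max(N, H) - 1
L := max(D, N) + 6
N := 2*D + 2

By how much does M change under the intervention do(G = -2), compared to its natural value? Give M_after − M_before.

-2

Under do(G=-2), the mechanism G := -D + 4 is discarded; G is fixed at -2.
D = 6 if H >= 6 else 4  [with H=-3]  = 4
N = 2*D + 2  [with D=4]  = 10
M = N + G + 2*H  [with N=10, G=-2, H=-3]  = 2
Without intervention: D = 6 if H >= 6 else 4  [with H=-3]  = 4; N = 2*D + 2  [with D=4]  = 10; G = -D + 4  [with D=4]  = 0; M = N + G + 2*H  [with N=10, G=0, H=-3]  = 4.
Change = 2 − 4 = -2.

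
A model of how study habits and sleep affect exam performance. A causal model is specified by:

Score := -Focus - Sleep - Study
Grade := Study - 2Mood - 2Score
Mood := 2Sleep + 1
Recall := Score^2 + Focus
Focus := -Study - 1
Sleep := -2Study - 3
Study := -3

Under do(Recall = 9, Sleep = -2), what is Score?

3

Under do(Recall = 9, Sleep = -2), each intervened variable's structural equation is replaced by its fixed value.
Focus = -Study - 1  [with Study=-3]  = 2
Score = -Focus - Sleep - Study  [with Focus=2, Sleep=-2, Study=-3]  = 3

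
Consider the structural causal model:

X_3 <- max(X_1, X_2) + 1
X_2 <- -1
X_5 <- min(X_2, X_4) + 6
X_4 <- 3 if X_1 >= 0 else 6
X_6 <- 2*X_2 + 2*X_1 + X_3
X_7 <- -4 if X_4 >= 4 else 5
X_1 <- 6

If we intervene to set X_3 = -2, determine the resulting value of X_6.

The intervention breaks the incoming arrows to X_3: X_3 <- max(X_1, X_2) + 1 no longer applies, and X_3 = -2.
X_6 = 2*X_2 + 2*X_1 + X_3  [with X_2=-1, X_1=6, X_3=-2]  = 8

8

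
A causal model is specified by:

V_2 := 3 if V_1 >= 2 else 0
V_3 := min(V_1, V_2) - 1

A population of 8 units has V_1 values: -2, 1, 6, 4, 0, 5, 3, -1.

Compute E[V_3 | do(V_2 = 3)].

Every unit gets V_2=3 under the intervention. V_3 values become -3, 0, 2, 2, -1, 2, 2, -2; E[V_3|do(V_2=3)] = 0.25.

0.25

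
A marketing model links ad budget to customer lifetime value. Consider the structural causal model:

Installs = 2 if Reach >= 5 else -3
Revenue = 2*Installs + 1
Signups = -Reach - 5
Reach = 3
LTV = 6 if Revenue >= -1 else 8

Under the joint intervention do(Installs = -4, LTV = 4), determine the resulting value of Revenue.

-7

The joint intervention fixes Installs = -4, LTV = 4, removing each variable's own equation.
Revenue = 2*Installs + 1  [with Installs=-4]  = -7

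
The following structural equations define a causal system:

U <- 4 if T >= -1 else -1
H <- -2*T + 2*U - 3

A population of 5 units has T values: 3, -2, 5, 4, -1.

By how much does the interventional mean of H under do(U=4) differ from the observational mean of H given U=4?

Under do(U=4), U's equation is replaced by U=4 for every unit. Per-unit H: -1, 9, -5, -3, 7. Mean = 1.4.
Conditioning on U=4 selects the 4 unit(s) with T ∈ {3, 5, 4, -1}. Their H values: -1, -5, -3, 7. Mean = -0.5.
Difference = 1.4 − (-0.5) = 1.9.

1.9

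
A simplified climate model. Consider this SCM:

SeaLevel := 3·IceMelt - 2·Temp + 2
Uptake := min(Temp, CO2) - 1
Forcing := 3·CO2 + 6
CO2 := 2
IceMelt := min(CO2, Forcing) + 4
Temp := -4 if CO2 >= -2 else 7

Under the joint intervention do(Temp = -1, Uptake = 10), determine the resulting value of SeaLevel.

22

The joint intervention fixes Temp = -1, Uptake = 10, removing each variable's own equation.
Forcing = 3·CO2 + 6  [with CO2=2]  = 12
IceMelt = min(CO2, Forcing) + 4  [with CO2=2, Forcing=12]  = 6
SeaLevel = 3·IceMelt - 2·Temp + 2  [with IceMelt=6, Temp=-1]  = 22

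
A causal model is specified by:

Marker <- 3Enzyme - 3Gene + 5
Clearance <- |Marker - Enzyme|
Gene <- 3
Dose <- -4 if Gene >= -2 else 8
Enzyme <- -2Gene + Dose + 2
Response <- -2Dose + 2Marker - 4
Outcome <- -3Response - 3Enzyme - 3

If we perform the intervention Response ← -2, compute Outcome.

27

Under do(Response=-2), the mechanism Response <- -2Dose + 2Marker - 4 is discarded; Response is fixed at -2.
Dose = -4 if Gene >= -2 else 8  [with Gene=3]  = -4
Enzyme = -2Gene + Dose + 2  [with Gene=3, Dose=-4]  = -8
Outcome = -3Response - 3Enzyme - 3  [with Response=-2, Enzyme=-8]  = 27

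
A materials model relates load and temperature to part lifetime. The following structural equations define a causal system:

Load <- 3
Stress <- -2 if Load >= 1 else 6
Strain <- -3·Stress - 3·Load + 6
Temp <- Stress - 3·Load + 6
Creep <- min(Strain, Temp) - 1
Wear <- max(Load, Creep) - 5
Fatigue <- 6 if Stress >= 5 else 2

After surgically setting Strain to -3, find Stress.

Under do(Strain=-3), the mechanism Strain <- -3·Stress - 3·Load + 6 is discarded; Strain is fixed at -3.
Since Stress is not a descendant of the intervened variable, it is unaffected.
Stress = -2 if Load >= 1 else 6  [with Load=3]  = -2

-2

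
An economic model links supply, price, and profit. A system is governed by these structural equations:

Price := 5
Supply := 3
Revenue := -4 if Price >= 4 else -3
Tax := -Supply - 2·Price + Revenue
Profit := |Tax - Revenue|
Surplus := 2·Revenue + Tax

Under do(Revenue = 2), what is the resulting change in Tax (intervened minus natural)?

6

The intervention breaks the incoming arrows to Revenue: Revenue := -4 if Price >= 4 else -3 no longer applies, and Revenue = 2.
Tax = -Supply - 2·Price + Revenue  [with Supply=3, Price=5, Revenue=2]  = -11
Without intervention: Revenue = -4 if Price >= 4 else -3  [with Price=5]  = -4; Tax = -Supply - 2·Price + Revenue  [with Supply=3, Price=5, Revenue=-4]  = -17.
Change = -11 − (-17) = 6.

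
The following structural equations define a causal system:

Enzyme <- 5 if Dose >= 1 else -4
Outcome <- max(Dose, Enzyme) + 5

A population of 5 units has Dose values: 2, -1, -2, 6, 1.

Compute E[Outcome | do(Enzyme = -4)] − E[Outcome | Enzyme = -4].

The intervention sets Enzyme=-4 in all 5 units regardless of Dose. Recomputing Outcome per unit gives 7, 4, 3, 11, 6; average 6.2.
Conditioning on Enzyme=-4 selects the 2 unit(s) with Dose ∈ {-1, -2}. Their Outcome values: 4, 3. Mean = 3.5.
Difference = 6.2 − 3.5 = 2.7.

2.7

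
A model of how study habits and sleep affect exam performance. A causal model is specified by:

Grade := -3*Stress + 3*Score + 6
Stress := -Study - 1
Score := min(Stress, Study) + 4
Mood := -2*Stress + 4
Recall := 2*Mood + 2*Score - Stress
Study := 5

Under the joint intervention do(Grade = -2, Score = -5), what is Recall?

Under do(Grade = -2, Score = -5), each intervened variable's structural equation is replaced by its fixed value.
Stress = -Study - 1  [with Study=5]  = -6
Mood = -2*Stress + 4  [with Stress=-6]  = 16
Recall = 2*Mood + 2*Score - Stress  [with Mood=16, Score=-5, Stress=-6]  = 28

28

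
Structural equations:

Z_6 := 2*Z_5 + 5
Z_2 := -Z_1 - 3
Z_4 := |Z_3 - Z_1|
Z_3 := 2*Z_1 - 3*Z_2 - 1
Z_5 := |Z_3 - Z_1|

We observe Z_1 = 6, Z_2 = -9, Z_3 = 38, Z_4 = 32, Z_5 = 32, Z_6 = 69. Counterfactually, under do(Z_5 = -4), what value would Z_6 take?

The intervention breaks the incoming arrows to Z_5: Z_5 := |Z_3 - Z_1| no longer applies, and Z_5 = -4.
Z_6 = 2*Z_5 + 5  [with Z_5=-4]  = -3

-3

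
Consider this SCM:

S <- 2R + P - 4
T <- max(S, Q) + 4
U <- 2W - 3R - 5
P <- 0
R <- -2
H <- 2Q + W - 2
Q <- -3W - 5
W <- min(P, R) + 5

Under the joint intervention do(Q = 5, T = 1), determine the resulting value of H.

11

Under do(Q = 5, T = 1), each intervened variable's structural equation is replaced by its fixed value.
W = min(P, R) + 5  [with P=0, R=-2]  = 3
H = 2Q + W - 2  [with Q=5, W=3]  = 11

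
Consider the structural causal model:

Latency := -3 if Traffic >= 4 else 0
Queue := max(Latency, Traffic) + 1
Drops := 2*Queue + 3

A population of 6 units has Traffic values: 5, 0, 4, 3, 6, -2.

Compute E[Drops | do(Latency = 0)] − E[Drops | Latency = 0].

4

Under do(Latency=0), Latency's equation is replaced by Latency=0 for every unit. Per-unit Drops: 15, 5, 13, 11, 17, 5. Mean = 11.
Conditioning on Latency=0 selects the 3 unit(s) with Traffic ∈ {0, 3, -2}. Their Drops values: 5, 11, 5. Mean = 7.
Difference = 11 − 7 = 4.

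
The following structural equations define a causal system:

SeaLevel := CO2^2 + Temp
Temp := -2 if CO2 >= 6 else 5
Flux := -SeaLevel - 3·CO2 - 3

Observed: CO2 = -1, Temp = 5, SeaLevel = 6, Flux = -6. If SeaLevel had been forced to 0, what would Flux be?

The intervention breaks the incoming arrows to SeaLevel: SeaLevel := CO2^2 + Temp no longer applies, and SeaLevel = 0.
Flux = -SeaLevel - 3·CO2 - 3  [with SeaLevel=0, CO2=-1]  = 0

0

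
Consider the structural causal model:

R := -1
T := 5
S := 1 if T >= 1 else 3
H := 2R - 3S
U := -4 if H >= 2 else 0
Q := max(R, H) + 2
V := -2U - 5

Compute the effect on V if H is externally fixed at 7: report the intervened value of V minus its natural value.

The intervention breaks the incoming arrows to H: H := 2R - 3S no longer applies, and H = 7.
U = -4 if H >= 2 else 0  [with H=7]  = -4
V = -2U - 5  [with U=-4]  = 3
Without intervention: S = 1 if T >= 1 else 3  [with T=5]  = 1; H = 2R - 3S  [with R=-1, S=1]  = -5; U = -4 if H >= 2 else 0  [with H=-5]  = 0; V = -2U - 5  [with U=0]  = -5.
Change = 3 − (-5) = 8.

8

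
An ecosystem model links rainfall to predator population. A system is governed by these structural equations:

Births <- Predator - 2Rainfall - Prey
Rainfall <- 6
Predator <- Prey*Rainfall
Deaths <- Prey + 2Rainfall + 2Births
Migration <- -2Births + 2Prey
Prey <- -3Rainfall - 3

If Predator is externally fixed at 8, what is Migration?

-76

The intervention breaks the incoming arrows to Predator: Predator <- Prey*Rainfall no longer applies, and Predator = 8.
Prey = -3Rainfall - 3  [with Rainfall=6]  = -21
Births = Predator - 2Rainfall - Prey  [with Predator=8, Rainfall=6, Prey=-21]  = 17
Migration = -2Births + 2Prey  [with Births=17, Prey=-21]  = -76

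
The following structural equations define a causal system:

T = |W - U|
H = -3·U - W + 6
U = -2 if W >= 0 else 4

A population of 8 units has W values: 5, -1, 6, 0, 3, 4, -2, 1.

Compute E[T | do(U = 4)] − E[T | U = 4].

-2.75

Every unit gets U=4 under the intervention. T values become 1, 5, 2, 4, 1, 0, 6, 3; E[T|do(U=4)] = 2.75.
E[T|U=4] averages over only the 2 units with U=4 (W = -1, -2): T = 5, 6, mean 5.5.
Difference = 2.75 − 5.5 = -2.75.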